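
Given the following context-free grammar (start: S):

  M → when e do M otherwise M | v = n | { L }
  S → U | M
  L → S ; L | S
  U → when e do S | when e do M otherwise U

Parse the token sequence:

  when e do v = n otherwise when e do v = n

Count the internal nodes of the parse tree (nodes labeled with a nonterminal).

[S [U when e do [M v = n] otherwise [U when e do [S [M v = n]]]]]

6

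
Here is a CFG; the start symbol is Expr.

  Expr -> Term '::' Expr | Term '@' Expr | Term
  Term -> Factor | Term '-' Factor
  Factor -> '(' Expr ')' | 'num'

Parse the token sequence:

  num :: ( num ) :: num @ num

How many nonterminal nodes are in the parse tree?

[Expr [Term [Factor num]] :: [Expr [Term [Factor ( [Expr [Term [Factor num]]] )]] :: [Expr [Term [Factor num]] @ [Expr [Term [Factor num]]]]]]

15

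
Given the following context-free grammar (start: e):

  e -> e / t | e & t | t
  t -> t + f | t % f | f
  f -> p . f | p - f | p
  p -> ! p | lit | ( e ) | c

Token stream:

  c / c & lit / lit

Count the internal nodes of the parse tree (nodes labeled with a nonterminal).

[e [e [e [e [t [f [p c]]]] / [t [f [p c]]]] & [t [f [p lit]]]] / [t [f [p lit]]]]

16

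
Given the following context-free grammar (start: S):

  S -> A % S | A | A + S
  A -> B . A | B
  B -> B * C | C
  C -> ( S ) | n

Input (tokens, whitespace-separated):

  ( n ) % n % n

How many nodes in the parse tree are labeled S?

4

[S [A [B [C ( [S [A [B [C n]]]] )]]] % [S [A [B [C n]]] % [S [A [B [C n]]]]]]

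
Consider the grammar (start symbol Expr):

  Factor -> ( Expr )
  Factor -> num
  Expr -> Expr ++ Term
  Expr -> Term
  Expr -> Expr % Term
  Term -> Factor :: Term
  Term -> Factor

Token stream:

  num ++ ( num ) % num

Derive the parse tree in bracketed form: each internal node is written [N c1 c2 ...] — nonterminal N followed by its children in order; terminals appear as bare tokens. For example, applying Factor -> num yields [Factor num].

[Expr [Expr [Expr [Term [Factor num]]] ++ [Term [Factor ( [Expr [Term [Factor num]]] )]]] % [Term [Factor num]]]

Expr
Expr % Term
Expr ++ Term % Term
Term ++ Term % Term
Factor ++ Term % Term
num ++ Term % Term
num ++ Factor % Term
num ++ ( Expr ) % Term
num ++ ( Term ) % Term
num ++ ( Factor ) % Term
num ++ ( num ) % Term
num ++ ( num ) % Factor
num ++ ( num ) % num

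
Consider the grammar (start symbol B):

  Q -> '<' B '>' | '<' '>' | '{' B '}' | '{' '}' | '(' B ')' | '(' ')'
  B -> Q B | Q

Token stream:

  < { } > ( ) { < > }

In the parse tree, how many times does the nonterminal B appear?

[B [Q < [B [Q { }]] >] [B [Q ( )] [B [Q { [B [Q < >]] }]]]]

5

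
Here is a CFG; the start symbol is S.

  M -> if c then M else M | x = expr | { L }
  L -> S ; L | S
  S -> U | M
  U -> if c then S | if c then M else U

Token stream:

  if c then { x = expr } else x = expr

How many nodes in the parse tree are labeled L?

[S [M if c then [M { [L [S [M x = expr]]] }] else [M x = expr]]]

1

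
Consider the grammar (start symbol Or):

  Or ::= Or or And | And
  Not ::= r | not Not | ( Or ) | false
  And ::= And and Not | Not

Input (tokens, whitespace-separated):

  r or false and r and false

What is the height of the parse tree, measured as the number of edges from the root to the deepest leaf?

5

[Or [Or [And [Not r]]] or [And [And [And [Not false]] and [Not r]] and [Not false]]]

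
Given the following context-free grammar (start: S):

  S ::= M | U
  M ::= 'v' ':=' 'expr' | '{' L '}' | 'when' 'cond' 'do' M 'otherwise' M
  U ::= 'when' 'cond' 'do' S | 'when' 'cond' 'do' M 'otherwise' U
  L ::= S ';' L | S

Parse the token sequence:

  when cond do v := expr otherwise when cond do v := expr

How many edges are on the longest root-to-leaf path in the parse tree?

5

[S [U when cond do [M v := expr] otherwise [U when cond do [S [M v := expr]]]]]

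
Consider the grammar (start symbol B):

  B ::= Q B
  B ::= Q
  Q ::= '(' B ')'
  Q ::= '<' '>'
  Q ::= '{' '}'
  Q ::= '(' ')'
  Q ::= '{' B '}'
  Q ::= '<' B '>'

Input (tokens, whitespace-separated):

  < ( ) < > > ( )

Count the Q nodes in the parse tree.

4

[B [Q < [B [Q ( )] [B [Q < >]]] >] [B [Q ( )]]]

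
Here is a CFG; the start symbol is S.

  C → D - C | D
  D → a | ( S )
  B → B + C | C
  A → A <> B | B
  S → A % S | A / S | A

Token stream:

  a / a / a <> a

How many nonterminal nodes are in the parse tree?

[S [A [B [C [D a]]]] / [S [A [B [C [D a]]]] / [S [A [A [B [C [D a]]]] <> [B [C [D a]]]]]]]

19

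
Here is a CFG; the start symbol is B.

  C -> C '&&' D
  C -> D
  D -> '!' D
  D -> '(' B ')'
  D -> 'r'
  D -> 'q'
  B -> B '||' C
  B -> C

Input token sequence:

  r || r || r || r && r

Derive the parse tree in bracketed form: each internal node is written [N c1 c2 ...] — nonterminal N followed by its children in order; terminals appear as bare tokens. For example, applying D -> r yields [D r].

B
B || C
B || C || C
B || C || C || C
C || C || C || C
D || C || C || C
r || C || C || C
r || D || C || C
r || r || C || C
r || r || D || C
r || r || r || C
r || r || r || C && D
r || r || r || D && D
r || r || r || r && D
r || r || r || r && r

[B [B [B [B [C [D r]]] || [C [D r]]] || [C [D r]]] || [C [C [D r]] && [D r]]]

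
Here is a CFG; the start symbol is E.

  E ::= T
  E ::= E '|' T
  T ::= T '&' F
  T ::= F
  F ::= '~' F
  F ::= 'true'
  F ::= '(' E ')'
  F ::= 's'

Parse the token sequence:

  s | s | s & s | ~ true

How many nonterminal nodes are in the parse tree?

15

[E [E [E [E [T [F s]]] | [T [F s]]] | [T [T [F s]] & [F s]]] | [T [F ~ [F true]]]]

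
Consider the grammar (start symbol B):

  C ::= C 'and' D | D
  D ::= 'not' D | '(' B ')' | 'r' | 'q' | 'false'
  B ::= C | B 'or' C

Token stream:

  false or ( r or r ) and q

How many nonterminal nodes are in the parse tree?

[B [B [C [D false]]] or [C [C [D ( [B [B [C [D r]]] or [C [D r]]] )]] and [D q]]]

14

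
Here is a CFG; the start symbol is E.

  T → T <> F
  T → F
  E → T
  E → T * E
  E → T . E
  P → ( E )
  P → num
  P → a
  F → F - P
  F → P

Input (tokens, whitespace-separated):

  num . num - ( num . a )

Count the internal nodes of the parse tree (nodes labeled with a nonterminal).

18

[E [T [F [P num]]] . [E [T [F [F [P num]] - [P ( [E [T [F [P num]]] . [E [T [F [P a]]]]] )]]]]]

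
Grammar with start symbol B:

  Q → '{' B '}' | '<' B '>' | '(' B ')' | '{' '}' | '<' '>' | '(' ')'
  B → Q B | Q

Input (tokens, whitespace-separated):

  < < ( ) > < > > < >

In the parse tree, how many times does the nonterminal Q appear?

[B [Q < [B [Q < [B [Q ( )]] >] [B [Q < >]]] >] [B [Q < >]]]

5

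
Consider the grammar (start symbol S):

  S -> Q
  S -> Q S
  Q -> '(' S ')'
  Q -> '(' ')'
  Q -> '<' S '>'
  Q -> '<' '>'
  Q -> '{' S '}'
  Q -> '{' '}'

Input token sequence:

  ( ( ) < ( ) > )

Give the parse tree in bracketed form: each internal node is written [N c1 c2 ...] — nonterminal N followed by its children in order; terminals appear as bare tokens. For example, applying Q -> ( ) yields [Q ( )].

[S [Q ( [S [Q ( )] [S [Q < [S [Q ( )]] >]]] )]]

S
Q
( S )
( Q S )
( ( ) S )
( ( ) Q )
( ( ) < S > )
( ( ) < Q > )
( ( ) < ( ) > )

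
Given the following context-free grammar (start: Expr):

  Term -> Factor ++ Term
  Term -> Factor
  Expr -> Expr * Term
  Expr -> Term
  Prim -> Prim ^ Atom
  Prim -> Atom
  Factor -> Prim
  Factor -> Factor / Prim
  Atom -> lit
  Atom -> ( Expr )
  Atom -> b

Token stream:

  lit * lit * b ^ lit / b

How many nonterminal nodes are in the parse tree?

[Expr [Expr [Expr [Term [Factor [Prim [Atom lit]]]]] * [Term [Factor [Prim [Atom lit]]]]] * [Term [Factor [Factor [Prim [Prim [Atom b]] ^ [Atom lit]]] / [Prim [Atom b]]]]]

20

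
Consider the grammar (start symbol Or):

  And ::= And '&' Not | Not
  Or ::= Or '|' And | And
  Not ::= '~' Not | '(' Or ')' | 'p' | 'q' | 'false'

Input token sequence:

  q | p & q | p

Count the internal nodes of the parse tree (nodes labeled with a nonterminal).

11

[Or [Or [Or [And [Not q]]] | [And [And [Not p]] & [Not q]]] | [And [Not p]]]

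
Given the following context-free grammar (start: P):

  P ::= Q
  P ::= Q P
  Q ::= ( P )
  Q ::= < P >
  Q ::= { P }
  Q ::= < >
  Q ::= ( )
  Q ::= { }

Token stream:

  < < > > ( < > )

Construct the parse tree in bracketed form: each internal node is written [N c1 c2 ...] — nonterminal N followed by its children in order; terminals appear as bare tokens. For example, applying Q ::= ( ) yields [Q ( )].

[P [Q < [P [Q < >]] >] [P [Q ( [P [Q < >]] )]]]

P
Q P
< P > P
< Q > P
< < > > P
< < > > Q
< < > > ( P )
< < > > ( Q )
< < > > ( < > )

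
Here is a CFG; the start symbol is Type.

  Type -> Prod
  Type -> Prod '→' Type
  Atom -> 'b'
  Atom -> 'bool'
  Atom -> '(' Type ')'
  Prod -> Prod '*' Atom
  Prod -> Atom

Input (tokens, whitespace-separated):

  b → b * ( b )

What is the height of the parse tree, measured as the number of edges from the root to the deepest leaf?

[Type [Prod [Atom b]] → [Type [Prod [Prod [Atom b]] * [Atom ( [Type [Prod [Atom b]]] )]]]]

7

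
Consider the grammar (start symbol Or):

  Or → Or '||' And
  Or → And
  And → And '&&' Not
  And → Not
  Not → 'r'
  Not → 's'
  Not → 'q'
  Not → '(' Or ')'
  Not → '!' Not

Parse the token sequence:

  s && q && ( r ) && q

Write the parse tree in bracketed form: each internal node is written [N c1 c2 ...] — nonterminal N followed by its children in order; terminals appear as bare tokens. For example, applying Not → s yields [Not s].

Or
And
And && Not
And && Not && Not
And && Not && Not && Not
Not && Not && Not && Not
s && Not && Not && Not
s && q && Not && Not
s && q && ( Or ) && Not
s && q && ( And ) && Not
s && q && ( Not ) && Not
s && q && ( r ) && Not
s && q && ( r ) && q

[Or [And [And [And [And [Not s]] && [Not q]] && [Not ( [Or [And [Not r]]] )]] && [Not q]]]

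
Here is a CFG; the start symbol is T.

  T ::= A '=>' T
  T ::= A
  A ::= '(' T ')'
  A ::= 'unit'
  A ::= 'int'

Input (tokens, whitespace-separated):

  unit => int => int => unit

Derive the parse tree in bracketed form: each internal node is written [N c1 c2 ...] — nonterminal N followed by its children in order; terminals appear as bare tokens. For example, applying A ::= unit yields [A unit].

T
A => T
unit => T
unit => A => T
unit => int => T
unit => int => A => T
unit => int => int => T
unit => int => int => A
unit => int => int => unit

[T [A unit] => [T [A int] => [T [A int] => [T [A unit]]]]]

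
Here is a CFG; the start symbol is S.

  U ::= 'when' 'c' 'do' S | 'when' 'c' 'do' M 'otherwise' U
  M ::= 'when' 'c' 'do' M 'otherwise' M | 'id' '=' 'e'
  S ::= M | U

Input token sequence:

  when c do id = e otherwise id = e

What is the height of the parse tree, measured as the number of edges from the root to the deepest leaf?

3

[S [M when c do [M id = e] otherwise [M id = e]]]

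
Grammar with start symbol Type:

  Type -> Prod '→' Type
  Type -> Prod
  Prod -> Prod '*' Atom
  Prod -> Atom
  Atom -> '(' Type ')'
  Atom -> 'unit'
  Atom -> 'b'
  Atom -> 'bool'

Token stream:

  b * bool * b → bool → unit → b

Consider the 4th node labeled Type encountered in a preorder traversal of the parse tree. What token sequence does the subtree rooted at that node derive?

b

[Type [Prod [Prod [Prod [Atom b]] * [Atom bool]] * [Atom b]] → [Type [Prod [Atom bool]] → [Type [Prod [Atom unit]] → [Type [Prod [Atom b]]]]]]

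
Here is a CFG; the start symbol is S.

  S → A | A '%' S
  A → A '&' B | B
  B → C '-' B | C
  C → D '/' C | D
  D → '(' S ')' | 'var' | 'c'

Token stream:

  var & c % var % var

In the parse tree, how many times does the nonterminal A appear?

[S [A [A [B [C [D var]]]] & [B [C [D c]]]] % [S [A [B [C [D var]]]] % [S [A [B [C [D var]]]]]]]

4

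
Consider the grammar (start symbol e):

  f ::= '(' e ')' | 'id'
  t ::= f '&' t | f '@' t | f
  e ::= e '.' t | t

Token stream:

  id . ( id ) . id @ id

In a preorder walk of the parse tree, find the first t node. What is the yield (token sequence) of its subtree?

[e [e [e [t [f id]]] . [t [f ( [e [t [f id]]] )]]] . [t [f id] @ [t [f id]]]]

id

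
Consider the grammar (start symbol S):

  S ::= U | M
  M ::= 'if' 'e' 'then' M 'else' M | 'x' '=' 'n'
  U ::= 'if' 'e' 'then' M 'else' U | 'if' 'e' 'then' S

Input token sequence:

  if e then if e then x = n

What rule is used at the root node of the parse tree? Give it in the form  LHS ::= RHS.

S ::= U

[S [U if e then [S [U if e then [S [M x = n]]]]]]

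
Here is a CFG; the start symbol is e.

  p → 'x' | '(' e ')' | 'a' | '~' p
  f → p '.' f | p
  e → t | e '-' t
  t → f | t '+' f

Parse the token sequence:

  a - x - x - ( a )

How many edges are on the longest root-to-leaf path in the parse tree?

[e [e [e [e [t [f [p a]]]] - [t [f [p x]]]] - [t [f [p x]]]] - [t [f [p ( [e [t [f [p a]]]] )]]]]

8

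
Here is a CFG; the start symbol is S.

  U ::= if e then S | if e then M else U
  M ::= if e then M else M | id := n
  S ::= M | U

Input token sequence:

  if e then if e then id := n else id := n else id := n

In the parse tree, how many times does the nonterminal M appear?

[S [M if e then [M if e then [M id := n] else [M id := n]] else [M id := n]]]

5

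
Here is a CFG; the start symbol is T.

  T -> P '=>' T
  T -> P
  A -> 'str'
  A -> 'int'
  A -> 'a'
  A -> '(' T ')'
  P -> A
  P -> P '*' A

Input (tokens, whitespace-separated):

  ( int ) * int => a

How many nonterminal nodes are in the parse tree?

[T [P [P [A ( [T [P [A int]]] )]] * [A int]] => [T [P [A a]]]]

11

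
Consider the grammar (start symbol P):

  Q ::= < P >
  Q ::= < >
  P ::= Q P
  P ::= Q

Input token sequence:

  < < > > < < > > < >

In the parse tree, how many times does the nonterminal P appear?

[P [Q < [P [Q < >]] >] [P [Q < [P [Q < >]] >] [P [Q < >]]]]

5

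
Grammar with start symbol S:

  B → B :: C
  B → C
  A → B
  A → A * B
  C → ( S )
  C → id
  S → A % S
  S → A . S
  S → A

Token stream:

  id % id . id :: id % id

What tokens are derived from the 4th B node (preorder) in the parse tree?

id

[S [A [B [C id]]] % [S [A [B [C id]]] . [S [A [B [B [C id]] :: [C id]]] % [S [A [B [C id]]]]]]]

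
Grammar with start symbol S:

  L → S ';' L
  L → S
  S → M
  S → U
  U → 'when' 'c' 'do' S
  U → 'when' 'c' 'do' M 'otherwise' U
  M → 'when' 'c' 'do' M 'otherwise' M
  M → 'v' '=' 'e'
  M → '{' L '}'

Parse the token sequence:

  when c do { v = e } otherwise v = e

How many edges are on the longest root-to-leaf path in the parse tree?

[S [M when c do [M { [L [S [M v = e]]] }] otherwise [M v = e]]]

6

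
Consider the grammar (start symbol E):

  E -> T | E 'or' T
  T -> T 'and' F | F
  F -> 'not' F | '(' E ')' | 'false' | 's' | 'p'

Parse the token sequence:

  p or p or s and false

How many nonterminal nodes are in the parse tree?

[E [E [E [T [F p]]] or [T [F p]]] or [T [T [F s]] and [F false]]]

11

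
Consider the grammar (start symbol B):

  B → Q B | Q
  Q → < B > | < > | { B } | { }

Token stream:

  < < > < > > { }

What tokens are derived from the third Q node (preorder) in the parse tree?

< >

[B [Q < [B [Q < >] [B [Q < >]]] >] [B [Q { }]]]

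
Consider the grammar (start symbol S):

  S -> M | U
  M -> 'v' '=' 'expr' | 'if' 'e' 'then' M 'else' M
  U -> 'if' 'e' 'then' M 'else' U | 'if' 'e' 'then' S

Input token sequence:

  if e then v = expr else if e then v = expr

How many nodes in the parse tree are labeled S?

2

[S [U if e then [M v = expr] else [U if e then [S [M v = expr]]]]]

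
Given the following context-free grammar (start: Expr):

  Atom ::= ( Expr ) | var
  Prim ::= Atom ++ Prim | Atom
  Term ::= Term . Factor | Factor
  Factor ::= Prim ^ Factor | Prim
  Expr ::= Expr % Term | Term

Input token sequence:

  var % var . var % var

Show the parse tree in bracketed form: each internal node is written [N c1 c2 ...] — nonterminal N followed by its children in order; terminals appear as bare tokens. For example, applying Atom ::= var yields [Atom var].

[Expr [Expr [Expr [Term [Factor [Prim [Atom var]]]]] % [Term [Term [Factor [Prim [Atom var]]]] . [Factor [Prim [Atom var]]]]] % [Term [Factor [Prim [Atom var]]]]]

Expr
Expr % Term
Expr % Term % Term
Term % Term % Term
Factor % Term % Term
Prim % Term % Term
Atom % Term % Term
var % Term % Term
var % Term . Factor % Term
var % Factor . Factor % Term
var % Prim . Factor % Term
var % Atom . Factor % Term
var % var . Factor % Term
var % var . Prim % Term
var % var . Atom % Term
var % var . var % Term
var % var . var % Factor
var % var . var % Prim
var % var . var % Atom
var % var . var % var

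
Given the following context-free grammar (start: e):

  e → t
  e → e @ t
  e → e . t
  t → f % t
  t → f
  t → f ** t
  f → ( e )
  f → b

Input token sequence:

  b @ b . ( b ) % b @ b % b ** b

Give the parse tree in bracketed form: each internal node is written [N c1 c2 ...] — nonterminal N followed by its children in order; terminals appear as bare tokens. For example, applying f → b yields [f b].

e
e @ t
e . t @ t
e @ t . t @ t
t @ t . t @ t
f @ t . t @ t
b @ t . t @ t
b @ f . t @ t
b @ b . t @ t
b @ b . f % t @ t
b @ b . ( e ) % t @ t
b @ b . ( t ) % t @ t
b @ b . ( f ) % t @ t
b @ b . ( b ) % t @ t
b @ b . ( b ) % f @ t
b @ b . ( b ) % b @ t
b @ b . ( b ) % b @ f % t
b @ b . ( b ) % b @ b % t
b @ b . ( b ) % b @ b % f ** t
b @ b . ( b ) % b @ b % b ** t
b @ b . ( b ) % b @ b % b ** f
b @ b . ( b ) % b @ b % b ** b

[e [e [e [e [t [f b]]] @ [t [f b]]] . [t [f ( [e [t [f b]]] )] % [t [f b]]]] @ [t [f b] % [t [f b] ** [t [f b]]]]]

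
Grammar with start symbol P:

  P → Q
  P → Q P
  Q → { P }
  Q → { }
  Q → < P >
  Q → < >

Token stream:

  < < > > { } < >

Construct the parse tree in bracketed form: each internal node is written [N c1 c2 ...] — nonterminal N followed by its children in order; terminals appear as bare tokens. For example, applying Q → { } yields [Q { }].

[P [Q < [P [Q < >]] >] [P [Q { }] [P [Q < >]]]]

P
Q P
< P > P
< Q > P
< < > > P
< < > > Q P
< < > > { } P
< < > > { } Q
< < > > { } < >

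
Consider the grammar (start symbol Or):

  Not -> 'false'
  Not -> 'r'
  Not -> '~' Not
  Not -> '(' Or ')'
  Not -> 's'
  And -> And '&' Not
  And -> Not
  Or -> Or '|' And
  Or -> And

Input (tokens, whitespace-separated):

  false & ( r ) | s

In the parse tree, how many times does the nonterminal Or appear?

[Or [Or [And [And [Not false]] & [Not ( [Or [And [Not r]]] )]]] | [And [Not s]]]

3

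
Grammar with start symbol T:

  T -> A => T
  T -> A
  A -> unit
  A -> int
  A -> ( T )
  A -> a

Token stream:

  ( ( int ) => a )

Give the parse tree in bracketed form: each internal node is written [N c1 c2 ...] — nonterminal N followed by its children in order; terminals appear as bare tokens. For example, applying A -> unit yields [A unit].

T
A
( T )
( A => T )
( ( T ) => T )
( ( A ) => T )
( ( int ) => T )
( ( int ) => A )
( ( int ) => a )

[T [A ( [T [A ( [T [A int]] )] => [T [A a]]] )]]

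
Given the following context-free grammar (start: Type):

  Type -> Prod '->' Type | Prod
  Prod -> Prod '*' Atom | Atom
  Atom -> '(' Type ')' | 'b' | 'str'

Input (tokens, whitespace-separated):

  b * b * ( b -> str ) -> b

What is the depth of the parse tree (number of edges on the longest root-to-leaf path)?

7

[Type [Prod [Prod [Prod [Atom b]] * [Atom b]] * [Atom ( [Type [Prod [Atom b]] -> [Type [Prod [Atom str]]]] )]] -> [Type [Prod [Atom b]]]]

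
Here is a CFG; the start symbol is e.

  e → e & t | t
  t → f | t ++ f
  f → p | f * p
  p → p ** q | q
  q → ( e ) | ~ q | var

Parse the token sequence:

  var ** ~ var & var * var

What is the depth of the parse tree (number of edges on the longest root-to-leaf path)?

7

[e [e [t [f [p [p [q var]] ** [q ~ [q var]]]]]] & [t [f [f [p [q var]]] * [p [q var]]]]]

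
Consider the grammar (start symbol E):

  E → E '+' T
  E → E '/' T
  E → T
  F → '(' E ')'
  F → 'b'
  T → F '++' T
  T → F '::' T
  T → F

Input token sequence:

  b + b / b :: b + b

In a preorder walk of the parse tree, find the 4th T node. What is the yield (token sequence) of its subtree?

b

[E [E [E [E [T [F b]]] + [T [F b]]] / [T [F b] :: [T [F b]]]] + [T [F b]]]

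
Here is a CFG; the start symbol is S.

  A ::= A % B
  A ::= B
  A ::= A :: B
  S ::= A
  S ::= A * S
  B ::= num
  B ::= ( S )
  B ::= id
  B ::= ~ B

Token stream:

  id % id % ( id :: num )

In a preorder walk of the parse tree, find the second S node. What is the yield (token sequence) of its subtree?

[S [A [A [A [B id]] % [B id]] % [B ( [S [A [A [B id]] :: [B num]]] )]]]

id :: num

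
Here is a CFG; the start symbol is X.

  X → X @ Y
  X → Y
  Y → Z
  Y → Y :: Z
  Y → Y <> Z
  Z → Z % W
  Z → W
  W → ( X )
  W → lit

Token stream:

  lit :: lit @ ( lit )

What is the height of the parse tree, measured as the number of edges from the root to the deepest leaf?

[X [X [Y [Y [Z [W lit]]] :: [Z [W lit]]]] @ [Y [Z [W ( [X [Y [Z [W lit]]]] )]]]]

8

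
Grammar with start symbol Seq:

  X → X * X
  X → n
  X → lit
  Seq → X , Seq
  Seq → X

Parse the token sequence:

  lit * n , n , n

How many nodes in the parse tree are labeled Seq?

[Seq [X [X lit] * [X n]] , [Seq [X n] , [Seq [X n]]]]

3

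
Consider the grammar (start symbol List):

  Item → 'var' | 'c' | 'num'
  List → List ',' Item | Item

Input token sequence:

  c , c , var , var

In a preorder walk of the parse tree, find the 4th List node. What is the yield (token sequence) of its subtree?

c

[List [List [List [List [Item c]] , [Item c]] , [Item var]] , [Item var]]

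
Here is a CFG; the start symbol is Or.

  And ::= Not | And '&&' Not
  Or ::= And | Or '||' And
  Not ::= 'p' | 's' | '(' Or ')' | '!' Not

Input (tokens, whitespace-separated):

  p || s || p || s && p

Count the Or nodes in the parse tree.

4

[Or [Or [Or [Or [And [Not p]]] || [And [Not s]]] || [And [Not p]]] || [And [And [Not s]] && [Not p]]]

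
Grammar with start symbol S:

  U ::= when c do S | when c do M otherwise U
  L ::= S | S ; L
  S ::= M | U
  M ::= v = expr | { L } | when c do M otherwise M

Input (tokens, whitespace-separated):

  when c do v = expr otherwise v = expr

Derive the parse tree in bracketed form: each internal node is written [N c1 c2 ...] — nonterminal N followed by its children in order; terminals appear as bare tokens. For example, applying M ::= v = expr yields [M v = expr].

[S [M when c do [M v = expr] otherwise [M v = expr]]]

S
M
when c do M otherwise M
when c do v = expr otherwise M
when c do v = expr otherwise v = expr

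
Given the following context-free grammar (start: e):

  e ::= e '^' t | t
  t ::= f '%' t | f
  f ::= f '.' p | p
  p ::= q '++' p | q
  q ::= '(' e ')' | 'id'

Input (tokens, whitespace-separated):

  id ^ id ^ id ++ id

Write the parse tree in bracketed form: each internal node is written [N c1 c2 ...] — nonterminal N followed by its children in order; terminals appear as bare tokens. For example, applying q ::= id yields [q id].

e
e ^ t
e ^ t ^ t
t ^ t ^ t
f ^ t ^ t
p ^ t ^ t
q ^ t ^ t
id ^ t ^ t
id ^ f ^ t
id ^ p ^ t
id ^ q ^ t
id ^ id ^ t
id ^ id ^ f
id ^ id ^ p
id ^ id ^ q ++ p
id ^ id ^ id ++ p
id ^ id ^ id ++ q
id ^ id ^ id ++ id

[e [e [e [t [f [p [q id]]]]] ^ [t [f [p [q id]]]]] ^ [t [f [p [q id] ++ [p [q id]]]]]]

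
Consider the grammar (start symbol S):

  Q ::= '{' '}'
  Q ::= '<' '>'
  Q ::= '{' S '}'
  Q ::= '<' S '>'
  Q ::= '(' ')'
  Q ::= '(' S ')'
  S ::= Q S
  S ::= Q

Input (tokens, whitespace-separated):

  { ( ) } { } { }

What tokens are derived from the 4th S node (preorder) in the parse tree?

[S [Q { [S [Q ( )]] }] [S [Q { }] [S [Q { }]]]]

{ }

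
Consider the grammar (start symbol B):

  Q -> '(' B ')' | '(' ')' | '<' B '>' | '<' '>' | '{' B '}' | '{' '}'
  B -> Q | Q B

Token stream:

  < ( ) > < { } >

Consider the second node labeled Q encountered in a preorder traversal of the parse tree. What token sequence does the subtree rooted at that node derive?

[B [Q < [B [Q ( )]] >] [B [Q < [B [Q { }]] >]]]

( )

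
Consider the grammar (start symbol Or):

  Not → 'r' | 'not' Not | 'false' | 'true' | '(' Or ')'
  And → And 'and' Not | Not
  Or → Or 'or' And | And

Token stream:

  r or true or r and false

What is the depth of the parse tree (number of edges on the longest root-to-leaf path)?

[Or [Or [Or [And [Not r]]] or [And [Not true]]] or [And [And [Not r]] and [Not false]]]

5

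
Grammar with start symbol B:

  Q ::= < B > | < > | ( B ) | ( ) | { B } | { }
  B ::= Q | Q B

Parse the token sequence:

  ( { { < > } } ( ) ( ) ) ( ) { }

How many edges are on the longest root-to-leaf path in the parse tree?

8

[B [Q ( [B [Q { [B [Q { [B [Q < >]] }]] }] [B [Q ( )] [B [Q ( )]]]] )] [B [Q ( )] [B [Q { }]]]]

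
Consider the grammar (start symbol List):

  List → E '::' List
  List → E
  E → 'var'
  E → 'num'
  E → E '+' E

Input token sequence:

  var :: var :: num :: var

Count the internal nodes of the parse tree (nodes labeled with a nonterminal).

8

[List [E var] :: [List [E var] :: [List [E num] :: [List [E var]]]]]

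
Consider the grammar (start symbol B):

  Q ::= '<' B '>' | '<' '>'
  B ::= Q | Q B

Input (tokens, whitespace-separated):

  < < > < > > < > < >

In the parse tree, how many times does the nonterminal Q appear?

5

[B [Q < [B [Q < >] [B [Q < >]]] >] [B [Q < >] [B [Q < >]]]]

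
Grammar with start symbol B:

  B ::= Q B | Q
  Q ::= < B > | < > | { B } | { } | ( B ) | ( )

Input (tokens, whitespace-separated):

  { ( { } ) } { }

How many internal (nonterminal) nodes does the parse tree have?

8

[B [Q { [B [Q ( [B [Q { }]] )]] }] [B [Q { }]]]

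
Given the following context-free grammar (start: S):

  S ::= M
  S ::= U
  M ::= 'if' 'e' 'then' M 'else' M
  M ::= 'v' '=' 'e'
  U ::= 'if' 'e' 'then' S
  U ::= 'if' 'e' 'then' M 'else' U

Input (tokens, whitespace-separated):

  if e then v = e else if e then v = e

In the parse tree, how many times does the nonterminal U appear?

2

[S [U if e then [M v = e] else [U if e then [S [M v = e]]]]]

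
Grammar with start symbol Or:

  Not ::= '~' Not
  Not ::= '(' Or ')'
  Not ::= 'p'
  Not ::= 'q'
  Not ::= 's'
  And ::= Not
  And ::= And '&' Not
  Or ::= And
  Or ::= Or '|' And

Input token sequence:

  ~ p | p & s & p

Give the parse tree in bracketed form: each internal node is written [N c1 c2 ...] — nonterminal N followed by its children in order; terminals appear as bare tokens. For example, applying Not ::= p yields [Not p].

Or
Or | And
And | And
Not | And
~ Not | And
~ p | And
~ p | And & Not
~ p | And & Not & Not
~ p | Not & Not & Not
~ p | p & Not & Not
~ p | p & s & Not
~ p | p & s & p

[Or [Or [And [Not ~ [Not p]]]] | [And [And [And [Not p]] & [Not s]] & [Not p]]]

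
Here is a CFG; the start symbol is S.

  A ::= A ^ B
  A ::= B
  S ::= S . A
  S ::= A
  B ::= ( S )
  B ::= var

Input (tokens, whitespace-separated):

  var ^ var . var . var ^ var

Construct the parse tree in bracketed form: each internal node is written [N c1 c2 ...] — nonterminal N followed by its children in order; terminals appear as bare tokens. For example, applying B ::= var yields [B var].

[S [S [S [A [A [B var]] ^ [B var]]] . [A [B var]]] . [A [A [B var]] ^ [B var]]]

S
S . A
S . A . A
A . A . A
A ^ B . A . A
B ^ B . A . A
var ^ B . A . A
var ^ var . A . A
var ^ var . B . A
var ^ var . var . A
var ^ var . var . A ^ B
var ^ var . var . B ^ B
var ^ var . var . var ^ B
var ^ var . var . var ^ var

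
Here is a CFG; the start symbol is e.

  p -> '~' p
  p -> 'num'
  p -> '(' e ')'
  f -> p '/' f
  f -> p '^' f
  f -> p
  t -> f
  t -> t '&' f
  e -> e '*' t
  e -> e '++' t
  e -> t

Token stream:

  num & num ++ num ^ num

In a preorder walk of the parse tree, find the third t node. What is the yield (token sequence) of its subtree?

[e [e [t [t [f [p num]]] & [f [p num]]]] ++ [t [f [p num] ^ [f [p num]]]]]

num ^ num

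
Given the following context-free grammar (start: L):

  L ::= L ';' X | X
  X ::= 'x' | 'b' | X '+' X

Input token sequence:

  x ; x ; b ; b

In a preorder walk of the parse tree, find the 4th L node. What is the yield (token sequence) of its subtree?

x

[L [L [L [L [X x]] ; [X x]] ; [X b]] ; [X b]]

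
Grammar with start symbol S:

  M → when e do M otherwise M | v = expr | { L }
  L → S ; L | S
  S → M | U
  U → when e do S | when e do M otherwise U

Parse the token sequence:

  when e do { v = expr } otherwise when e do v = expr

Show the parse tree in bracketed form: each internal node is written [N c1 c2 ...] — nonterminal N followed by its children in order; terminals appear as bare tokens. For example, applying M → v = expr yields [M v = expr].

[S [U when e do [M { [L [S [M v = expr]]] }] otherwise [U when e do [S [M v = expr]]]]]

S
U
when e do M otherwise U
when e do { L } otherwise U
when e do { S } otherwise U
when e do { M } otherwise U
when e do { v = expr } otherwise U
when e do { v = expr } otherwise when e do S
when e do { v = expr } otherwise when e do M
when e do { v = expr } otherwise when e do v = expr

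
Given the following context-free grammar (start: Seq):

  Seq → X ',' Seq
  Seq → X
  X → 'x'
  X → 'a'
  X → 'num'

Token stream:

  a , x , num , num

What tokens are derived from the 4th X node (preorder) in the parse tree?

num

[Seq [X a] , [Seq [X x] , [Seq [X num] , [Seq [X num]]]]]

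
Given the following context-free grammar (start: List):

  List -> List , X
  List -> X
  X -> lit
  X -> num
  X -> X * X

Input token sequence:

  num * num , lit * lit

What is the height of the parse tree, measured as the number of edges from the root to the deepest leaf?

4

[List [List [X [X num] * [X num]]] , [X [X lit] * [X lit]]]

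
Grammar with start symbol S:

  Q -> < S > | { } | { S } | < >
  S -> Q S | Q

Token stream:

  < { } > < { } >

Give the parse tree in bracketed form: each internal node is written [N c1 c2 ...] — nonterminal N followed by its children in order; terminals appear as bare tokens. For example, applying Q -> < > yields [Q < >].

S
Q S
< S > S
< Q > S
< { } > S
< { } > Q
< { } > < S >
< { } > < Q >
< { } > < { } >

[S [Q < [S [Q { }]] >] [S [Q < [S [Q { }]] >]]]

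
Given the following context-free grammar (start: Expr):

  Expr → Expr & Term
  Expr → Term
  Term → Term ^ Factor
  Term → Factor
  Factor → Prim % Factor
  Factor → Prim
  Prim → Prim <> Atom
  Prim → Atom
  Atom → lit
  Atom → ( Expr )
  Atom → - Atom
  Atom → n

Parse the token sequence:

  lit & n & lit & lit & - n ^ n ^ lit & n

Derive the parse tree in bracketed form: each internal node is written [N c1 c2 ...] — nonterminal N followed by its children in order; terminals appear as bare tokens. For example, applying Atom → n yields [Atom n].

[Expr [Expr [Expr [Expr [Expr [Expr [Term [Factor [Prim [Atom lit]]]]] & [Term [Factor [Prim [Atom n]]]]] & [Term [Factor [Prim [Atom lit]]]]] & [Term [Factor [Prim [Atom lit]]]]] & [Term [Term [Term [Factor [Prim [Atom - [Atom n]]]]] ^ [Factor [Prim [Atom n]]]] ^ [Factor [Prim [Atom lit]]]]] & [Term [Factor [Prim [Atom n]]]]]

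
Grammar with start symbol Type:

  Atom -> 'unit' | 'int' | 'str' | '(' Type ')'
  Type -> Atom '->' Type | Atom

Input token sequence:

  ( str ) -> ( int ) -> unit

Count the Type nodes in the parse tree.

[Type [Atom ( [Type [Atom str]] )] -> [Type [Atom ( [Type [Atom int]] )] -> [Type [Atom unit]]]]

5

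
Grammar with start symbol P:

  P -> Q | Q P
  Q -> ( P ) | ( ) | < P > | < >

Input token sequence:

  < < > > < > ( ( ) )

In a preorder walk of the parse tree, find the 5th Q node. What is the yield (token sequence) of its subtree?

[P [Q < [P [Q < >]] >] [P [Q < >] [P [Q ( [P [Q ( )]] )]]]]

( )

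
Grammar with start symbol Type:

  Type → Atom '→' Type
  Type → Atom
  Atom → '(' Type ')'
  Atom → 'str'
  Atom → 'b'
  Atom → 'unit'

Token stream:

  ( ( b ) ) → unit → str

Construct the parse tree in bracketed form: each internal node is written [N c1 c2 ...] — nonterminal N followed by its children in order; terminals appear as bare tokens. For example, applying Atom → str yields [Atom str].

[Type [Atom ( [Type [Atom ( [Type [Atom b]] )]] )] → [Type [Atom unit] → [Type [Atom str]]]]

Type
Atom → Type
( Type ) → Type
( Atom ) → Type
( ( Type ) ) → Type
( ( Atom ) ) → Type
( ( b ) ) → Type
( ( b ) ) → Atom → Type
( ( b ) ) → unit → Type
( ( b ) ) → unit → Atom
( ( b ) ) → unit → str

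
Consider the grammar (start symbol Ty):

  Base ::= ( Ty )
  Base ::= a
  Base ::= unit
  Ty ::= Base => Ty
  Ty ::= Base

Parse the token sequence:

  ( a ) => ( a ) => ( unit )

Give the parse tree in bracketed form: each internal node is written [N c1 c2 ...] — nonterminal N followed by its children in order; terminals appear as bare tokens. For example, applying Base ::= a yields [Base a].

[Ty [Base ( [Ty [Base a]] )] => [Ty [Base ( [Ty [Base a]] )] => [Ty [Base ( [Ty [Base unit]] )]]]]

Ty
Base => Ty
( Ty ) => Ty
( Base ) => Ty
( a ) => Ty
( a ) => Base => Ty
( a ) => ( Ty ) => Ty
( a ) => ( Base ) => Ty
( a ) => ( a ) => Ty
( a ) => ( a ) => Base
( a ) => ( a ) => ( Ty )
( a ) => ( a ) => ( Base )
( a ) => ( a ) => ( unit )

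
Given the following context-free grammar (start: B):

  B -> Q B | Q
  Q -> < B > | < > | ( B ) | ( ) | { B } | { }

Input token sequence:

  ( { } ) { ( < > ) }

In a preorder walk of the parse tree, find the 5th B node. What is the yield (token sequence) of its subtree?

< >

[B [Q ( [B [Q { }]] )] [B [Q { [B [Q ( [B [Q < >]] )]] }]]]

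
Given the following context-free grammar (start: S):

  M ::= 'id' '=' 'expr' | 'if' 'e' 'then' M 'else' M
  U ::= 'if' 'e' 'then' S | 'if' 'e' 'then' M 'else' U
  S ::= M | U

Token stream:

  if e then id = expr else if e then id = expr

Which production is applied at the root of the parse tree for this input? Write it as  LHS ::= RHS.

[S [U if e then [M id = expr] else [U if e then [S [M id = expr]]]]]

S ::= U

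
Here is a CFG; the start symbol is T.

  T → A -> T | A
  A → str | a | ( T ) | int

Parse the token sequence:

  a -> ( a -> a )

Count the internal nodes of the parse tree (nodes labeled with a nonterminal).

8

[T [A a] -> [T [A ( [T [A a] -> [T [A a]]] )]]]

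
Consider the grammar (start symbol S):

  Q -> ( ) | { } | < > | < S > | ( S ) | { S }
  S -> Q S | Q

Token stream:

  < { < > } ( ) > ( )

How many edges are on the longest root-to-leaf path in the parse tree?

6

[S [Q < [S [Q { [S [Q < >]] }] [S [Q ( )]]] >] [S [Q ( )]]]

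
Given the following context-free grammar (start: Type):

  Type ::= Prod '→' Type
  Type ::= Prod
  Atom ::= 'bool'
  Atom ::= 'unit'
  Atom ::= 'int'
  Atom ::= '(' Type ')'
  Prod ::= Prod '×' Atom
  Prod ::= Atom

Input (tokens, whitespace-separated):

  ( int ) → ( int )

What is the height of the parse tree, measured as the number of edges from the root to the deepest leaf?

[Type [Prod [Atom ( [Type [Prod [Atom int]]] )]] → [Type [Prod [Atom ( [Type [Prod [Atom int]]] )]]]]

7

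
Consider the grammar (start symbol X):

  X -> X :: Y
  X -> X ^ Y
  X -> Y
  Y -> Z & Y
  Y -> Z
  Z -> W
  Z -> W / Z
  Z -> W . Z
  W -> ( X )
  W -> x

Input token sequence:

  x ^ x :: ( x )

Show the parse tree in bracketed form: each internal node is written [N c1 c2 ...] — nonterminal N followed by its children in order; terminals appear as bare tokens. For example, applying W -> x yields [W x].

X
X :: Y
X ^ Y :: Y
Y ^ Y :: Y
Z ^ Y :: Y
W ^ Y :: Y
x ^ Y :: Y
x ^ Z :: Y
x ^ W :: Y
x ^ x :: Y
x ^ x :: Z
x ^ x :: W
x ^ x :: ( X )
x ^ x :: ( Y )
x ^ x :: ( Z )
x ^ x :: ( W )
x ^ x :: ( x )

[X [X [X [Y [Z [W x]]]] ^ [Y [Z [W x]]]] :: [Y [Z [W ( [X [Y [Z [W x]]]] )]]]]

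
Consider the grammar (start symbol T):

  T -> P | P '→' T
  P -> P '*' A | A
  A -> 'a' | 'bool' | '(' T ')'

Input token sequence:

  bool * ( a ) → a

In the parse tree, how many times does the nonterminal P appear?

4

[T [P [P [A bool]] * [A ( [T [P [A a]]] )]] → [T [P [A a]]]]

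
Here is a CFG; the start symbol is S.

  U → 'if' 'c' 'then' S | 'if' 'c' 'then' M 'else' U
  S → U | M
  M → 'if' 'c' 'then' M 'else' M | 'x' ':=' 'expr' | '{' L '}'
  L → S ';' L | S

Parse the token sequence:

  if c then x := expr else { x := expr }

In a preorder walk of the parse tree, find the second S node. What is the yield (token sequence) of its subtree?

x := expr

[S [M if c then [M x := expr] else [M { [L [S [M x := expr]]] }]]]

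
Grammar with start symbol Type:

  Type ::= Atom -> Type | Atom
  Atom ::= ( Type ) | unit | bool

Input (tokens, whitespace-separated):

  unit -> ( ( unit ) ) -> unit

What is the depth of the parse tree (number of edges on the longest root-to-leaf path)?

[Type [Atom unit] -> [Type [Atom ( [Type [Atom ( [Type [Atom unit]] )]] )] -> [Type [Atom unit]]]]

7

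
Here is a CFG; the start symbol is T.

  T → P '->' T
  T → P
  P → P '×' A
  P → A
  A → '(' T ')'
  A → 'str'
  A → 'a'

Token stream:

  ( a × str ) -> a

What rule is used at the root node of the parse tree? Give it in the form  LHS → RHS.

[T [P [A ( [T [P [P [A a]] × [A str]]] )]] -> [T [P [A a]]]]

T → P '->' T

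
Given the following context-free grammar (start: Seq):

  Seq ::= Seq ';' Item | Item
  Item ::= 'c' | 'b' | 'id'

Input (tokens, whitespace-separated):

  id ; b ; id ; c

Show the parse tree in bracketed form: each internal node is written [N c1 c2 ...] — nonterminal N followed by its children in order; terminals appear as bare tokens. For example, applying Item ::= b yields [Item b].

[Seq [Seq [Seq [Seq [Item id]] ; [Item b]] ; [Item id]] ; [Item c]]

Seq
Seq ; Item
Seq ; Item ; Item
Seq ; Item ; Item ; Item
Item ; Item ; Item ; Item
id ; Item ; Item ; Item
id ; b ; Item ; Item
id ; b ; id ; Item
id ; b ; id ; c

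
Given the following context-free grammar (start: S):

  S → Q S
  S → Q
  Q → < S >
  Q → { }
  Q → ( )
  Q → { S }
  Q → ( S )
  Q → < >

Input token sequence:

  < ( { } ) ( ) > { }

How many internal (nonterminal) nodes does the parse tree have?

[S [Q < [S [Q ( [S [Q { }]] )] [S [Q ( )]]] >] [S [Q { }]]]

10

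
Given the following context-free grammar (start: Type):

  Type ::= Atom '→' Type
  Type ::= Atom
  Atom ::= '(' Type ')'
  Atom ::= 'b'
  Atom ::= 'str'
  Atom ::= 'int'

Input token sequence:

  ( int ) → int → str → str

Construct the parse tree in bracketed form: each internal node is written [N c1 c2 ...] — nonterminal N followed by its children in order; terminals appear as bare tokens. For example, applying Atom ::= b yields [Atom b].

Type
Atom → Type
( Type ) → Type
( Atom ) → Type
( int ) → Type
( int ) → Atom → Type
( int ) → int → Type
( int ) → int → Atom → Type
( int ) → int → str → Type
( int ) → int → str → Atom
( int ) → int → str → str

[Type [Atom ( [Type [Atom int]] )] → [Type [Atom int] → [Type [Atom str] → [Type [Atom str]]]]]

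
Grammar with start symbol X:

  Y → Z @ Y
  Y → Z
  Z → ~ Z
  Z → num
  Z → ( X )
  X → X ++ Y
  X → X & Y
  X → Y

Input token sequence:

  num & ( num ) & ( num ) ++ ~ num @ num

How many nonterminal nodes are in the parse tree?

21

[X [X [X [X [Y [Z num]]] & [Y [Z ( [X [Y [Z num]]] )]]] & [Y [Z ( [X [Y [Z num]]] )]]] ++ [Y [Z ~ [Z num]] @ [Y [Z num]]]]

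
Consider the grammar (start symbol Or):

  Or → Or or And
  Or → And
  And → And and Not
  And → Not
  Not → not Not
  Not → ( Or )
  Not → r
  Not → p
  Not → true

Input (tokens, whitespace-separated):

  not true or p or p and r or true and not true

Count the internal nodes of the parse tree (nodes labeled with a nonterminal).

[Or [Or [Or [Or [And [Not not [Not true]]]] or [And [Not p]]] or [And [And [Not p]] and [Not r]]] or [And [And [Not true]] and [Not not [Not true]]]]

18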